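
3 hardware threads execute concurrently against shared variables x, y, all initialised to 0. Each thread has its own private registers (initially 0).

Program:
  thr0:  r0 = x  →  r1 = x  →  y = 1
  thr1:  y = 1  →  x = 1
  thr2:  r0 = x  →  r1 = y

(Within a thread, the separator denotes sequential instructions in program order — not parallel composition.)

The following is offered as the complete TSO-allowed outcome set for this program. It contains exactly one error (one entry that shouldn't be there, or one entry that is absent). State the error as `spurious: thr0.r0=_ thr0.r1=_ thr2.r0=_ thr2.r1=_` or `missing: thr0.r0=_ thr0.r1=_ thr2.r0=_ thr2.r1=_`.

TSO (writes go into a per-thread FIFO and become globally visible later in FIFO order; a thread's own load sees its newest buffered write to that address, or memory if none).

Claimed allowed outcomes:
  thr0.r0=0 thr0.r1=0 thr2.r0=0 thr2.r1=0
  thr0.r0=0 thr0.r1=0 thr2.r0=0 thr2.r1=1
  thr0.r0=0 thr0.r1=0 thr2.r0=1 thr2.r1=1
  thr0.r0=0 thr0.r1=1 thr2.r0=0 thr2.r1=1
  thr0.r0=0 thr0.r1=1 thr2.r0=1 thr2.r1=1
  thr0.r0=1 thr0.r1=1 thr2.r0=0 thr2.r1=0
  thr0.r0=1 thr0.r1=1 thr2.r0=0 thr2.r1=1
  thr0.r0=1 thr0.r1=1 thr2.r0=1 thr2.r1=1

missing: thr0.r0=0 thr0.r1=1 thr2.r0=0 thr2.r1=0

outcome vector order: (thr0.r0,thr0.r1,thr2.r0,thr2.r1)
[TSO] allowed = {<0 0 0 0> <0 0 0 1> <0 0 1 1> <0 1 0 0> <0 1 0 1> <0 1 1 1> <1 1 0 0> <1 1 0 1> <1 1 1 1>}
TSO∖claimed = {<0 1 0 0>}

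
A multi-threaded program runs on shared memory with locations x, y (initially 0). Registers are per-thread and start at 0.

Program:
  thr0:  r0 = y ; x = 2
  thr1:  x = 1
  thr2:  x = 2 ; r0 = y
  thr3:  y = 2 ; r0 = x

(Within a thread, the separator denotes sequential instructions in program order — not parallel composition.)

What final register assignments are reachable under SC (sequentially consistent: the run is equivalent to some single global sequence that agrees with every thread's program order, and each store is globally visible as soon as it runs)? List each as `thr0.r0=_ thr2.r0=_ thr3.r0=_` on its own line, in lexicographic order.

thr0.r0=0 thr2.r0=0 thr3.r0=1
thr0.r0=0 thr2.r0=0 thr3.r0=2
thr0.r0=0 thr2.r0=2 thr3.r0=0
thr0.r0=0 thr2.r0=2 thr3.r0=1
thr0.r0=0 thr2.r0=2 thr3.r0=2
thr0.r0=2 thr2.r0=0 thr3.r0=1
thr0.r0=2 thr2.r0=0 thr3.r0=2
thr0.r0=2 thr2.r0=2 thr3.r0=0
thr0.r0=2 thr2.r0=2 thr3.r0=1
thr0.r0=2 thr2.r0=2 thr3.r0=2

outcome vector order: (thr0.r0,thr2.r0,thr3.r0)
|SC outcomes| = 10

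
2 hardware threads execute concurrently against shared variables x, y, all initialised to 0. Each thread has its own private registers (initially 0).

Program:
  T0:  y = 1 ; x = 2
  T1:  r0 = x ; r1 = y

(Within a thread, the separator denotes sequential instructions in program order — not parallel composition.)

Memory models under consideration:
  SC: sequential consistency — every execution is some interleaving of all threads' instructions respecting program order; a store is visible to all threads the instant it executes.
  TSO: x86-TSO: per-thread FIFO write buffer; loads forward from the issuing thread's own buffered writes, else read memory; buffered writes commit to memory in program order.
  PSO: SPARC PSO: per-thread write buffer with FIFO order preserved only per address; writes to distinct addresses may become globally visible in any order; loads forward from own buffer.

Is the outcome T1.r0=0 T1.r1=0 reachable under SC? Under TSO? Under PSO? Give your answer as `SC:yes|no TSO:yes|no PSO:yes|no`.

outcome vector order: (T1.r0,T1.r1)
under SC → 00; 01; 21
under TSO → 00; 01; 21
under PSO → 00; 01; 20; 21
target 00 ∈ {SC,TSO,PSO}

SC:yes TSO:yes PSO:yes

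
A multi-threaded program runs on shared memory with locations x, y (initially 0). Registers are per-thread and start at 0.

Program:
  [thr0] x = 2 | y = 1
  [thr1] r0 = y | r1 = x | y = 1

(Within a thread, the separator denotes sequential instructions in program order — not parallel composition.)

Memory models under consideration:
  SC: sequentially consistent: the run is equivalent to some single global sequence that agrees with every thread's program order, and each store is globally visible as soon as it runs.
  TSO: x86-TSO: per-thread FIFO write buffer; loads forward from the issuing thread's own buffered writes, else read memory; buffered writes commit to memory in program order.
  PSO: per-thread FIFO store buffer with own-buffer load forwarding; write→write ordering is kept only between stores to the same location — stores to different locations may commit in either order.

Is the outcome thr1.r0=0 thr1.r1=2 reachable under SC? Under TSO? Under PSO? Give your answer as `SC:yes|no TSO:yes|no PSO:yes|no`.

SC:yes TSO:yes PSO:yes

outcome vector order: (thr1.r0,thr1.r1)
SC (3): 00, 02, 12
TSO (3): 00, 02, 12
PSO (4): 00, 02, 10, 12
target 02 ∈ {SC,TSO,PSO}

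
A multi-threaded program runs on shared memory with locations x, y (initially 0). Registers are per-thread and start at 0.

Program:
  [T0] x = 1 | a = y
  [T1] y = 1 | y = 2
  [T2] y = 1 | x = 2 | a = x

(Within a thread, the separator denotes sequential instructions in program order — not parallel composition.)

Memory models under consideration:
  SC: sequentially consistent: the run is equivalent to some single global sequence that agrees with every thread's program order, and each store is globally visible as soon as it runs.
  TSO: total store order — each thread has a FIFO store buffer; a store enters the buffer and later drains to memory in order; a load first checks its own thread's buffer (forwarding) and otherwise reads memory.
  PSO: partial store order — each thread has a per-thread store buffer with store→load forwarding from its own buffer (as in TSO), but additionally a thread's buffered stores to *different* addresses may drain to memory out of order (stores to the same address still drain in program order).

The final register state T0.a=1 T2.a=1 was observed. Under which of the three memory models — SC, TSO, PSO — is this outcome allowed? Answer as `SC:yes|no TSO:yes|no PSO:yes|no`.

SC:yes TSO:yes PSO:yes

outcome vector order: (T0.a,T2.a)
SC (5): 0/2, 1/1, 1/2, 2/1, 2/2
TSO (6): 0/1, 0/2, 1/1, 1/2, 2/1, 2/2
PSO (6): 0/1, 0/2, 1/1, 1/2, 2/1, 2/2
target 1/1 ∈ {SC,TSO,PSO}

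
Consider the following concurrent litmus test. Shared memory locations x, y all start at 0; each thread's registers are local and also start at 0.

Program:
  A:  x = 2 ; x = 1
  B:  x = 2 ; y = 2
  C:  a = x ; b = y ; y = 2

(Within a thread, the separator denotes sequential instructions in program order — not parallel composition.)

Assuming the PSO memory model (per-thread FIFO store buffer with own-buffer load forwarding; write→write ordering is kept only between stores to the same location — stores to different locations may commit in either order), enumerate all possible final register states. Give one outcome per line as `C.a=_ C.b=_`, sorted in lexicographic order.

outcome vector order: (C.a,C.b)
|PSO outcomes| = 6

C.a=0 C.b=0
C.a=0 C.b=2
C.a=1 C.b=0
C.a=1 C.b=2
C.a=2 C.b=0
C.a=2 C.b=2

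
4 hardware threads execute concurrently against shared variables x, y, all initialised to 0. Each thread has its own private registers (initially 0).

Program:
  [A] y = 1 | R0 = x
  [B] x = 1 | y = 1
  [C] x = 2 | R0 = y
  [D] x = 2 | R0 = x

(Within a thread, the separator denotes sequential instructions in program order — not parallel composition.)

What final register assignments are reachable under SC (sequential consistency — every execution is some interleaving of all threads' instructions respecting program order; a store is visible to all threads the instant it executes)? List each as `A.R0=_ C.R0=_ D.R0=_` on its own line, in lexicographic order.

outcome vector order: (A.R0,C.R0,D.R0)
|SC outcomes| = 10

A.R0=0 C.R0=1 D.R0=1
A.R0=0 C.R0=1 D.R0=2
A.R0=1 C.R0=0 D.R0=1
A.R0=1 C.R0=0 D.R0=2
A.R0=1 C.R0=1 D.R0=1
A.R0=1 C.R0=1 D.R0=2
A.R0=2 C.R0=0 D.R0=1
A.R0=2 C.R0=0 D.R0=2
A.R0=2 C.R0=1 D.R0=1
A.R0=2 C.R0=1 D.R0=2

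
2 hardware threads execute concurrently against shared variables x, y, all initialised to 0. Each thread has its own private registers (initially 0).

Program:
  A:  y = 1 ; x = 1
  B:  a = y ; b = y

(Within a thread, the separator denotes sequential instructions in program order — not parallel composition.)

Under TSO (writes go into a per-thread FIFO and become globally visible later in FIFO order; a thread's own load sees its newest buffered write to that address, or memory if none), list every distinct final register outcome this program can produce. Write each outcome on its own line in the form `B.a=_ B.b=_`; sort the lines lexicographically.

B.a=0 B.b=0
B.a=0 B.b=1
B.a=1 B.b=1

outcome vector order: (B.a,B.b)
|TSO outcomes| = 3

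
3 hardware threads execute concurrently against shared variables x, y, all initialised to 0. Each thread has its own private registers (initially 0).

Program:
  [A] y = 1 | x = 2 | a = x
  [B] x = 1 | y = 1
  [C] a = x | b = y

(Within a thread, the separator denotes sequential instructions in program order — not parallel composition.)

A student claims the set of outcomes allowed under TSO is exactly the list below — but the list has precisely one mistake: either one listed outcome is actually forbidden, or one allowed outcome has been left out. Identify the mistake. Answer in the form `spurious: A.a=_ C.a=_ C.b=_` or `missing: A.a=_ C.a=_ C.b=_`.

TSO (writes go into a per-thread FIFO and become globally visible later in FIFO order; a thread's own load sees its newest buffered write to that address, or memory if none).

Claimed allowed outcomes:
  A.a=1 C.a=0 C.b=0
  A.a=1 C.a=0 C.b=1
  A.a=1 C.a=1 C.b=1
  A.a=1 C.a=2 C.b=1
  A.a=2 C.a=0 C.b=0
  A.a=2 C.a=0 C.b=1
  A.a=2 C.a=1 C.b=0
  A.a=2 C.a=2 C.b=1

missing: A.a=2 C.a=1 C.b=1

outcome vector order: (A.a,C.a,C.b)
TSO: 9 outcomes — {(1,0,0) (1,0,1) (1,1,1) (1,2,1) (2,0,0) (2,0,1) (2,1,0) (2,1,1) (2,2,1)}
TSO∖claimed = {(2,1,1)}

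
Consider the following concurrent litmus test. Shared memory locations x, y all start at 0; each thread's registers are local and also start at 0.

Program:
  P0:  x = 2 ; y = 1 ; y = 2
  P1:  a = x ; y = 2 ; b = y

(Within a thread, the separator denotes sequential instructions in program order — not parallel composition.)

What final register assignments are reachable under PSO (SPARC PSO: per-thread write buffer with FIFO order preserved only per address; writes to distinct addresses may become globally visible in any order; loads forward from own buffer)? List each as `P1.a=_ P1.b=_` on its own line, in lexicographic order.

P1.a=0 P1.b=1
P1.a=0 P1.b=2
P1.a=2 P1.b=1
P1.a=2 P1.b=2

outcome vector order: (P1.a,P1.b)
|PSO outcomes| = 4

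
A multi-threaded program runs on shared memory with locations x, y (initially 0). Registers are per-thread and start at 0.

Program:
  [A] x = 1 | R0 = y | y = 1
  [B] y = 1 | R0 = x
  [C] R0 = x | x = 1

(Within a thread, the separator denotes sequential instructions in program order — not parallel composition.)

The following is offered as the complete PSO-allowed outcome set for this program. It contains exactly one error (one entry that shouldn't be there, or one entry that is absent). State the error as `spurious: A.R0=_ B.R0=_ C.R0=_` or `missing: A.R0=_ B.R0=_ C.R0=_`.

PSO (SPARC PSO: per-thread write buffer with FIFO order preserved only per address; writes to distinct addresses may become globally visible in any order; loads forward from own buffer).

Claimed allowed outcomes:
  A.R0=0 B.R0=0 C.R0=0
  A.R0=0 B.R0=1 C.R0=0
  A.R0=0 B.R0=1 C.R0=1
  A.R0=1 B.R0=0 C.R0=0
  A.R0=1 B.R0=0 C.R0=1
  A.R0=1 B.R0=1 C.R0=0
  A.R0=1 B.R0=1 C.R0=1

missing: A.R0=0 B.R0=0 C.R0=1

outcome vector order: (A.R0,B.R0,C.R0)
PSO: 8 outcomes — {<0 0 0>; <0 0 1>; <0 1 0>; <0 1 1>; <1 0 0>; <1 0 1>; <1 1 0>; <1 1 1>}
PSO∖claimed = {<0 0 1>}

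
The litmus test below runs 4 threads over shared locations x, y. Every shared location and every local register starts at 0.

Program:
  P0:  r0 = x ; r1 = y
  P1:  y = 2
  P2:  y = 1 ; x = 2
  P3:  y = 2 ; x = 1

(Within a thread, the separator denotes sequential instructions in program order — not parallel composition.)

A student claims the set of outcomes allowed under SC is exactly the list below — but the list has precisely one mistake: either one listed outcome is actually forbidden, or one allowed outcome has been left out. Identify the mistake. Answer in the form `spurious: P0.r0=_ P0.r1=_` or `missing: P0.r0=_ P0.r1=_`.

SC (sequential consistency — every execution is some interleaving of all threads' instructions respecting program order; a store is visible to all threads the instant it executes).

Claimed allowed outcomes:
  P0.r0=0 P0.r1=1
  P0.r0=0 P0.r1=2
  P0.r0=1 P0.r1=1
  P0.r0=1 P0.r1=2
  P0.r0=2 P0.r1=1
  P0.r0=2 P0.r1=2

outcome vector order: (P0.r0,P0.r1)
SC: 7 outcomes — {0/0 0/1 0/2 1/1 1/2 2/1 2/2}
SC∖claimed = {0/0}

missing: P0.r0=0 P0.r1=0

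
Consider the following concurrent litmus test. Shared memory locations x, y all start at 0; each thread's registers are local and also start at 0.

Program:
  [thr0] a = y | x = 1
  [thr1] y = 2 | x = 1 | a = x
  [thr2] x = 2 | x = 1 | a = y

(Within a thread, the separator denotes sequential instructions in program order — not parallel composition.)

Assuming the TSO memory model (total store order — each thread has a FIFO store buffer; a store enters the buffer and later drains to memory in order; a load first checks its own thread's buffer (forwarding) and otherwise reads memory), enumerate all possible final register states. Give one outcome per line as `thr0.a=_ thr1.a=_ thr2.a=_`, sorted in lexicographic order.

outcome vector order: (thr0.a,thr1.a,thr2.a)
|TSO outcomes| = 8

thr0.a=0 thr1.a=1 thr2.a=0
thr0.a=0 thr1.a=1 thr2.a=2
thr0.a=0 thr1.a=2 thr2.a=0
thr0.a=0 thr1.a=2 thr2.a=2
thr0.a=2 thr1.a=1 thr2.a=0
thr0.a=2 thr1.a=1 thr2.a=2
thr0.a=2 thr1.a=2 thr2.a=0
thr0.a=2 thr1.a=2 thr2.a=2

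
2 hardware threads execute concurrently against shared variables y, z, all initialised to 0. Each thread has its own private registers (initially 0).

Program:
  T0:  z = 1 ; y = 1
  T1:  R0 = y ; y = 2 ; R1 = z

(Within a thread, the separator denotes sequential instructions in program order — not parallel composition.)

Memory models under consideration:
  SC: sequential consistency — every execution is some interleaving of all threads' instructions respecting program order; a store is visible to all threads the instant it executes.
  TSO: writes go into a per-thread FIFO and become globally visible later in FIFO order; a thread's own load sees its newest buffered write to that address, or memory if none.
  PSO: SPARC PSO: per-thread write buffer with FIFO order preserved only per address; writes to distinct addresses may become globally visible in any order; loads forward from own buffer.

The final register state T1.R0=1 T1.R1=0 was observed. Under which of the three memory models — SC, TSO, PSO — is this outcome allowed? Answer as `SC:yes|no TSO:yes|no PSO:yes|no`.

outcome vector order: (T1.R0,T1.R1)
under SC → 00 01 11
under TSO → 00 01 11
under PSO → 00 01 10 11
target 10 ∈ {PSO}

SC:no TSO:no PSO:yes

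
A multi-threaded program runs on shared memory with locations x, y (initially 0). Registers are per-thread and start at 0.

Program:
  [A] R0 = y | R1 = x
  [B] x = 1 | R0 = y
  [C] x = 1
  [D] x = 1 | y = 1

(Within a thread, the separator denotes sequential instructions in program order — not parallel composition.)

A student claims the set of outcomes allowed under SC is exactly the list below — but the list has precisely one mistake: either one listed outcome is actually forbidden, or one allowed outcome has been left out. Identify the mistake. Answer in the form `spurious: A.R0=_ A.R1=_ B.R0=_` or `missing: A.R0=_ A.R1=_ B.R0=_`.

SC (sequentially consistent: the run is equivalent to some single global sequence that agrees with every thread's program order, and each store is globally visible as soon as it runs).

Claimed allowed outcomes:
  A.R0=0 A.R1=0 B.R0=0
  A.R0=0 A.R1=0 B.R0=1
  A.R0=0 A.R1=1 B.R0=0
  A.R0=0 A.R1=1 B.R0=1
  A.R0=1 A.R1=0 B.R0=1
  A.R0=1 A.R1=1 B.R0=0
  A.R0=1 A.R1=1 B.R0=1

outcome vector order: (A.R0,A.R1,B.R0)
SC: 6 outcomes — {0/0/0; 0/0/1; 0/1/0; 0/1/1; 1/1/0; 1/1/1}
claimed∖SC = {1/0/1}

spurious: A.R0=1 A.R1=0 B.R0=1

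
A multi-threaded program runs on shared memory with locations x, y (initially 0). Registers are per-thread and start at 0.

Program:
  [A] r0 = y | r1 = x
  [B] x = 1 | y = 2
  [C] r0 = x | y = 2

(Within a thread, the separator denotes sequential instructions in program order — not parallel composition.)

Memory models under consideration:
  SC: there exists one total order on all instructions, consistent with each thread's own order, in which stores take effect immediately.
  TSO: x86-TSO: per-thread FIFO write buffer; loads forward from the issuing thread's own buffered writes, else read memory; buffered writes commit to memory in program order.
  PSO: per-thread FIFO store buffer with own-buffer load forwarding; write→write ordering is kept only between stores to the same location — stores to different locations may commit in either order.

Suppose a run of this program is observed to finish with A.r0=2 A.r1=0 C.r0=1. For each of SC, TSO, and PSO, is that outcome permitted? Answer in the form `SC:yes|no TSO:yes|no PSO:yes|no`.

SC:no TSO:no PSO:yes

outcome vector order: (A.r0,A.r1,C.r0)
SC: 7 outcomes — {(0,0,0) (0,0,1) (0,1,0) (0,1,1) (2,0,0) (2,1,0) (2,1,1)}
TSO: 7 outcomes — {(0,0,0) (0,0,1) (0,1,0) (0,1,1) (2,0,0) (2,1,0) (2,1,1)}
PSO: 8 outcomes — {(0,0,0) (0,0,1) (0,1,0) (0,1,1) (2,0,0) (2,0,1) (2,1,0) (2,1,1)}
target (2,0,1) ∈ {PSO}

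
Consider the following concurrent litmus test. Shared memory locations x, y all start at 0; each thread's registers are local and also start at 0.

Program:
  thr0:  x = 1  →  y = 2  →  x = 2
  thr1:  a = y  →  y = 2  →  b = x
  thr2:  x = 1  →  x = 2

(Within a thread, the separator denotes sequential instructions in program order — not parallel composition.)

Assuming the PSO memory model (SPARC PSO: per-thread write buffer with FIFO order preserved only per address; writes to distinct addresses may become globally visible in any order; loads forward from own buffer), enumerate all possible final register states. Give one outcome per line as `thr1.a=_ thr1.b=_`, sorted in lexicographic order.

outcome vector order: (thr1.a,thr1.b)
|PSO outcomes| = 6

thr1.a=0 thr1.b=0
thr1.a=0 thr1.b=1
thr1.a=0 thr1.b=2
thr1.a=2 thr1.b=0
thr1.a=2 thr1.b=1
thr1.a=2 thr1.b=2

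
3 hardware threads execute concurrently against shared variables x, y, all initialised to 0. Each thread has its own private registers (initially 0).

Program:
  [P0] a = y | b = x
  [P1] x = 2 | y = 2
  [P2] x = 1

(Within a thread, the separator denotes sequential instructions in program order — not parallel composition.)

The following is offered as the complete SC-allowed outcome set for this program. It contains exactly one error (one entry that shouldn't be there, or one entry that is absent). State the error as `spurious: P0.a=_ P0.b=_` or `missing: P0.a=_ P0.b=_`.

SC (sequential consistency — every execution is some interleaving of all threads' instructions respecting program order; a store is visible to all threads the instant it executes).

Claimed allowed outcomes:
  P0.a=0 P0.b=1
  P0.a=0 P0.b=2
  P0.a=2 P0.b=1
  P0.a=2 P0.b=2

missing: P0.a=0 P0.b=0

outcome vector order: (P0.a,P0.b)
SC: 5 outcomes — {(0,0); (0,1); (0,2); (2,1); (2,2)}
SC∖claimed = {(0,0)}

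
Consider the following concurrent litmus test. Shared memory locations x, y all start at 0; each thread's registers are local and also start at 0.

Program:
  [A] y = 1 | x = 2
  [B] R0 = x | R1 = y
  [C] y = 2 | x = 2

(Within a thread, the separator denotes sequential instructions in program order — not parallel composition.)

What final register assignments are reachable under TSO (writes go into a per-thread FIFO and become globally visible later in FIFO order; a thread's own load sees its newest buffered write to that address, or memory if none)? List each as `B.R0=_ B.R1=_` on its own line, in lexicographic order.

outcome vector order: (B.R0,B.R1)
|TSO outcomes| = 5

B.R0=0 B.R1=0
B.R0=0 B.R1=1
B.R0=0 B.R1=2
B.R0=2 B.R1=1
B.R0=2 B.R1=2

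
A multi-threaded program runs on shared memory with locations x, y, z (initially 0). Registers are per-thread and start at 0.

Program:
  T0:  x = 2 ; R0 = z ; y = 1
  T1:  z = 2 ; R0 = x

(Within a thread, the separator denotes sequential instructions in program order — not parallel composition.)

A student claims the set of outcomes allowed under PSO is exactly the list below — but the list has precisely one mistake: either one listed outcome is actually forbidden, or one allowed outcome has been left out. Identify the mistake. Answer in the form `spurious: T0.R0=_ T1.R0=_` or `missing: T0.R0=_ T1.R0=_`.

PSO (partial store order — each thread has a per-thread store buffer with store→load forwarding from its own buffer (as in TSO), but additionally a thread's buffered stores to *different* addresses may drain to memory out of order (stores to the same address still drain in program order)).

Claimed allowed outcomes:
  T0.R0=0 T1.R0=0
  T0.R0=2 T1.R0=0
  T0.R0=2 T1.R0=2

outcome vector order: (T0.R0,T1.R0)
PSO: 4 outcomes — {00; 02; 20; 22}
PSO∖claimed = {02}

missing: T0.R0=0 T1.R0=2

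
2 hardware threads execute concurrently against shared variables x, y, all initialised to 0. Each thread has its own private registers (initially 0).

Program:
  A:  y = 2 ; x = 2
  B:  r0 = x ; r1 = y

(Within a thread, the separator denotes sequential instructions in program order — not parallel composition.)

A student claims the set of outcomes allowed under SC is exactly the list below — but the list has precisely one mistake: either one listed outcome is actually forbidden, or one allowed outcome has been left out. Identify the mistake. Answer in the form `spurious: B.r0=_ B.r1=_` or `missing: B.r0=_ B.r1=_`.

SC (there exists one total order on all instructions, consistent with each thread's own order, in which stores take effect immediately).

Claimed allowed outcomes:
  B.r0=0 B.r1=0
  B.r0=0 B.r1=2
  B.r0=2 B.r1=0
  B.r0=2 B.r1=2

outcome vector order: (B.r0,B.r1)
[SC] allowed = {0/0, 0/2, 2/2}
claimed∖SC = {2/0}

spurious: B.r0=2 B.r1=0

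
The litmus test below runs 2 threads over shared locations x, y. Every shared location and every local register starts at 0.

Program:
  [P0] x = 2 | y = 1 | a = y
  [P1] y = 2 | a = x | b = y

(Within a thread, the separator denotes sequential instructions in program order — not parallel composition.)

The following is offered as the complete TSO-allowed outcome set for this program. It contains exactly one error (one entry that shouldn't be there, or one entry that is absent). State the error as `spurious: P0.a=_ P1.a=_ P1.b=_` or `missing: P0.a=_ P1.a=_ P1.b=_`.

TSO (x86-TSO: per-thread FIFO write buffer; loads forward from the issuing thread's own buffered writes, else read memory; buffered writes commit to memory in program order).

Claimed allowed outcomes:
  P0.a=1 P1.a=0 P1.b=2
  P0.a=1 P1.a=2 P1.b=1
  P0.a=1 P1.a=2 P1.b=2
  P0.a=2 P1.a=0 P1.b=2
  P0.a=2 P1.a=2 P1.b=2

missing: P0.a=1 P1.a=0 P1.b=1

outcome vector order: (P0.a,P1.a,P1.b)
[TSO] allowed = {1/0/1, 1/0/2, 1/2/1, 1/2/2, 2/0/2, 2/2/2}
TSO∖claimed = {1/0/1}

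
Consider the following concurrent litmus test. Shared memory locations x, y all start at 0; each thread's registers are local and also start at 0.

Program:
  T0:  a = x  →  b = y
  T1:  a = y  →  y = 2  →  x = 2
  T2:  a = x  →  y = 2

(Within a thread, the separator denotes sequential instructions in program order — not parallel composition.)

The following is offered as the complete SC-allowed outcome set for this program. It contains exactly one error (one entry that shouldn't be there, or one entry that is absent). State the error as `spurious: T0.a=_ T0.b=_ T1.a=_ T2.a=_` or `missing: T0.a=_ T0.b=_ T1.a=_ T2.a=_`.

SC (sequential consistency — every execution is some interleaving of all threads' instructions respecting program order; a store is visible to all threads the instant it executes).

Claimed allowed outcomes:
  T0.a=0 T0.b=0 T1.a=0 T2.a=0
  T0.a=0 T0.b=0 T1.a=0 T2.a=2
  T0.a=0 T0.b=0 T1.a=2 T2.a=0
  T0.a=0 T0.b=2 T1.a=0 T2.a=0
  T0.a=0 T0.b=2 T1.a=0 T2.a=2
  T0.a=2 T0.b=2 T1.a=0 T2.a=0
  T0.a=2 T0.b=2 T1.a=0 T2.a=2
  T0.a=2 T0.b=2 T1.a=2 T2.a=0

missing: T0.a=0 T0.b=2 T1.a=2 T2.a=0

outcome vector order: (T0.a,T0.b,T1.a,T2.a)
under SC → 0/0/0/0, 0/0/0/2, 0/0/2/0, 0/2/0/0, 0/2/0/2, 0/2/2/0, 2/2/0/0, 2/2/0/2, 2/2/2/0
SC∖claimed = {0/2/2/0}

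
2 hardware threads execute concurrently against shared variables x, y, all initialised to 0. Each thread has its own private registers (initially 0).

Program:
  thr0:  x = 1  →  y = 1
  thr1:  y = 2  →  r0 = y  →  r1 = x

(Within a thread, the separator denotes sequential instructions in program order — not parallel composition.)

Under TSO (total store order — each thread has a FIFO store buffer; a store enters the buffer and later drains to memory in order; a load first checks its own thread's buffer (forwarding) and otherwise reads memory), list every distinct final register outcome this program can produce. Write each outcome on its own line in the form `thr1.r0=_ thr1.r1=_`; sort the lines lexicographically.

thr1.r0=1 thr1.r1=1
thr1.r0=2 thr1.r1=0
thr1.r0=2 thr1.r1=1

outcome vector order: (thr1.r0,thr1.r1)
|TSO outcomes| = 3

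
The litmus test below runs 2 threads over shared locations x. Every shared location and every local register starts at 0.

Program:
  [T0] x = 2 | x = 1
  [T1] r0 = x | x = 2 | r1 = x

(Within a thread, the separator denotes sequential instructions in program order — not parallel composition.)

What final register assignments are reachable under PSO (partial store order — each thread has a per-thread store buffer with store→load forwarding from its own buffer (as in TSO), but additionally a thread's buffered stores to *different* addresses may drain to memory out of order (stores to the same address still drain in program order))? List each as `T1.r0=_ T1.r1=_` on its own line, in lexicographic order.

outcome vector order: (T1.r0,T1.r1)
|PSO outcomes| = 5

T1.r0=0 T1.r1=1
T1.r0=0 T1.r1=2
T1.r0=1 T1.r1=2
T1.r0=2 T1.r1=1
T1.r0=2 T1.r1=2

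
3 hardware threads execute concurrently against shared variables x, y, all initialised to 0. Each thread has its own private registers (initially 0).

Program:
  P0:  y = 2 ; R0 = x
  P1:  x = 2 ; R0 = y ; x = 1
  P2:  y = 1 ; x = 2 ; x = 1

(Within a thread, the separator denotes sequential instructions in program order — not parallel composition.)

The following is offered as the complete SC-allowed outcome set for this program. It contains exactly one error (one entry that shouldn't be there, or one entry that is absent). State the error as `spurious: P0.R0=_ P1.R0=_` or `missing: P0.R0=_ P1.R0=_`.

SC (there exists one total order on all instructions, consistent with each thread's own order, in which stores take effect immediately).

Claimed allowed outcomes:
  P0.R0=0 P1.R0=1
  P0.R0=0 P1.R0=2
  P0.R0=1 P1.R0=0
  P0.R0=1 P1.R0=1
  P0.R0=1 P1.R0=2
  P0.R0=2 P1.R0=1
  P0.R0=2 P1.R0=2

missing: P0.R0=2 P1.R0=0

outcome vector order: (P0.R0,P1.R0)
[SC] allowed = {01 02 10 11 12 20 21 22}
SC∖claimed = {20}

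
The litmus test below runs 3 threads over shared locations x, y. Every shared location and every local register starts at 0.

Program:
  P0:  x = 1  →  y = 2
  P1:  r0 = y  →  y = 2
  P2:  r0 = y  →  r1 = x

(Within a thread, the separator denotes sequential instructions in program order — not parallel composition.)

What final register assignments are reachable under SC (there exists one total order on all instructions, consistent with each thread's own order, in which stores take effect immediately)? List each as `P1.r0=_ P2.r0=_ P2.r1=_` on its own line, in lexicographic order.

P1.r0=0 P2.r0=0 P2.r1=0
P1.r0=0 P2.r0=0 P2.r1=1
P1.r0=0 P2.r0=2 P2.r1=0
P1.r0=0 P2.r0=2 P2.r1=1
P1.r0=2 P2.r0=0 P2.r1=0
P1.r0=2 P2.r0=0 P2.r1=1
P1.r0=2 P2.r0=2 P2.r1=1

outcome vector order: (P1.r0,P2.r0,P2.r1)
|SC outcomes| = 7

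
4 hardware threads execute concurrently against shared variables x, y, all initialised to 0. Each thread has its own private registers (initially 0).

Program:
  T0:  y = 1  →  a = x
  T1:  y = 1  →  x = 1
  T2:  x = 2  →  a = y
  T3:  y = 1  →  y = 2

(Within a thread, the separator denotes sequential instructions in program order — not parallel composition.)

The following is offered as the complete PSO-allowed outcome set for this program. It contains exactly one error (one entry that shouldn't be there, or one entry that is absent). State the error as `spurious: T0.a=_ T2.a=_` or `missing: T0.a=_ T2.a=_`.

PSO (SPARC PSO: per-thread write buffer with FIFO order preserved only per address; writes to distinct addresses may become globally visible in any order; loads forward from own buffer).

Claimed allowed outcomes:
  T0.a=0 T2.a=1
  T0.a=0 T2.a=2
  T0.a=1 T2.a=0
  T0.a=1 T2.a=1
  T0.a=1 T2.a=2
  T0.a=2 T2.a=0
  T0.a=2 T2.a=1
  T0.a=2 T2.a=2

missing: T0.a=0 T2.a=0

outcome vector order: (T0.a,T2.a)
PSO (9): <0 0>, <0 1>, <0 2>, <1 0>, <1 1>, <1 2>, <2 0>, <2 1>, <2 2>
PSO∖claimed = {<0 0>}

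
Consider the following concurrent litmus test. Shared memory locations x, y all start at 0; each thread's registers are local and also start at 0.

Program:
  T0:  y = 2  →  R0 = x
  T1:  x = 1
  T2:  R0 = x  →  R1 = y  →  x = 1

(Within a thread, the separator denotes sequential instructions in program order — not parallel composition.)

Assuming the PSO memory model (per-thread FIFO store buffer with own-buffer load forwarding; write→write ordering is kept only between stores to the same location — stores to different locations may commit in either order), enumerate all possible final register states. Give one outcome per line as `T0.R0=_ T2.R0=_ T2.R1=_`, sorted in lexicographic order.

outcome vector order: (T0.R0,T2.R0,T2.R1)
|PSO outcomes| = 8

T0.R0=0 T2.R0=0 T2.R1=0
T0.R0=0 T2.R0=0 T2.R1=2
T0.R0=0 T2.R0=1 T2.R1=0
T0.R0=0 T2.R0=1 T2.R1=2
T0.R0=1 T2.R0=0 T2.R1=0
T0.R0=1 T2.R0=0 T2.R1=2
T0.R0=1 T2.R0=1 T2.R1=0
T0.R0=1 T2.R0=1 T2.R1=2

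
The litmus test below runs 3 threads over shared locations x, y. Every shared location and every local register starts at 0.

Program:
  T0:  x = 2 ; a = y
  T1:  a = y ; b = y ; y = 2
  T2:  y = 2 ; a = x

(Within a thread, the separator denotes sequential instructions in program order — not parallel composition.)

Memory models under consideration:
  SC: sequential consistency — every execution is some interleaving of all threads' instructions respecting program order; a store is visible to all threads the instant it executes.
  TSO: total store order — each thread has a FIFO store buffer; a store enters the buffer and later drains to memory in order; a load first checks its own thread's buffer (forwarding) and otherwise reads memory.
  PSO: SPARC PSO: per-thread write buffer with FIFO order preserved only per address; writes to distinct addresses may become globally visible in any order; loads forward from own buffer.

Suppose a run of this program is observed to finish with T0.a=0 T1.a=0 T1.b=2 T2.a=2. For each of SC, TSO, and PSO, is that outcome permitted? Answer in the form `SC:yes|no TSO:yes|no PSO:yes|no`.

outcome vector order: (T0.a,T1.a,T1.b,T2.a)
SC (9): 0/0/0/2 0/0/2/2 0/2/2/2 2/0/0/0 2/0/0/2 2/0/2/0 2/0/2/2 2/2/2/0 2/2/2/2
TSO (12): 0/0/0/0 0/0/0/2 0/0/2/0 0/0/2/2 0/2/2/0 0/2/2/2 2/0/0/0 2/0/0/2 2/0/2/0 2/0/2/2 2/2/2/0 2/2/2/2
PSO (12): 0/0/0/0 0/0/0/2 0/0/2/0 0/0/2/2 0/2/2/0 0/2/2/2 2/0/0/0 2/0/0/2 2/0/2/0 2/0/2/2 2/2/2/0 2/2/2/2
target 0/0/2/2 ∈ {SC,TSO,PSO}

SC:yes TSO:yes PSO:yes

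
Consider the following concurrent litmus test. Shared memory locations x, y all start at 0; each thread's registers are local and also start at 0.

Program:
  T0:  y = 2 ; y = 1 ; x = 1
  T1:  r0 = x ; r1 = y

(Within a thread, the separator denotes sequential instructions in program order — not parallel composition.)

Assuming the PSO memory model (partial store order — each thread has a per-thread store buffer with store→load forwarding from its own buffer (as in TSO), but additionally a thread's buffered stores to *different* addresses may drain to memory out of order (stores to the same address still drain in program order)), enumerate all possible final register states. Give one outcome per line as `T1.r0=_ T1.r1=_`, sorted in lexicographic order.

outcome vector order: (T1.r0,T1.r1)
|PSO outcomes| = 6

T1.r0=0 T1.r1=0
T1.r0=0 T1.r1=1
T1.r0=0 T1.r1=2
T1.r0=1 T1.r1=0
T1.r0=1 T1.r1=1
T1.r0=1 T1.r1=2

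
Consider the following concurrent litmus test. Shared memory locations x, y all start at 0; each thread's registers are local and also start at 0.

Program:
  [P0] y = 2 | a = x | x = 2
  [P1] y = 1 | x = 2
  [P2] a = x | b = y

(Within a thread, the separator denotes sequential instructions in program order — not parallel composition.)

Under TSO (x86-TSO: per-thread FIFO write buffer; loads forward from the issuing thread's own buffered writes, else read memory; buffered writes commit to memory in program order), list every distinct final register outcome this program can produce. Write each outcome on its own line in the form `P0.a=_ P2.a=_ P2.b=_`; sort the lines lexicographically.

P0.a=0 P2.a=0 P2.b=0
P0.a=0 P2.a=0 P2.b=1
P0.a=0 P2.a=0 P2.b=2
P0.a=0 P2.a=2 P2.b=1
P0.a=0 P2.a=2 P2.b=2
P0.a=2 P2.a=0 P2.b=0
P0.a=2 P2.a=0 P2.b=1
P0.a=2 P2.a=0 P2.b=2
P0.a=2 P2.a=2 P2.b=1
P0.a=2 P2.a=2 P2.b=2

outcome vector order: (P0.a,P2.a,P2.b)
|TSO outcomes| = 10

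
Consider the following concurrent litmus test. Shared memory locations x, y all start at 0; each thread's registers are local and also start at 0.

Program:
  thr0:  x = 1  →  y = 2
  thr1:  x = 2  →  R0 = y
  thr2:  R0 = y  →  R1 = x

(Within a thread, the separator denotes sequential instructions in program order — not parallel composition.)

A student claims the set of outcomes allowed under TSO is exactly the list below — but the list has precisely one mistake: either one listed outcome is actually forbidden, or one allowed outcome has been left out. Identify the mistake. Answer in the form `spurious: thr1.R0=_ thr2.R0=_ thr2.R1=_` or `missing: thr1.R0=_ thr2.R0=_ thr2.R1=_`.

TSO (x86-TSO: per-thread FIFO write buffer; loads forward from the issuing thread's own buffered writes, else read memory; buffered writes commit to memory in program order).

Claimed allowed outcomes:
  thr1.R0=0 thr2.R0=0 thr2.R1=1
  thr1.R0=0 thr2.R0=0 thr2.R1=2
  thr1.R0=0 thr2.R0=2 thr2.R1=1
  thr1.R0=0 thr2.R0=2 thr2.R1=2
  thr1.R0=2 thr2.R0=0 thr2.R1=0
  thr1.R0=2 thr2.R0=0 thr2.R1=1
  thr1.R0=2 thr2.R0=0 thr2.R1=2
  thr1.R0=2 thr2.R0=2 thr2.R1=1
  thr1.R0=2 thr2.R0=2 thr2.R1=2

missing: thr1.R0=0 thr2.R0=0 thr2.R1=0

outcome vector order: (thr1.R0,thr2.R0,thr2.R1)
under TSO → <0 0 0>, <0 0 1>, <0 0 2>, <0 2 1>, <0 2 2>, <2 0 0>, <2 0 1>, <2 0 2>, <2 2 1>, <2 2 2>
TSO∖claimed = {<0 0 0>}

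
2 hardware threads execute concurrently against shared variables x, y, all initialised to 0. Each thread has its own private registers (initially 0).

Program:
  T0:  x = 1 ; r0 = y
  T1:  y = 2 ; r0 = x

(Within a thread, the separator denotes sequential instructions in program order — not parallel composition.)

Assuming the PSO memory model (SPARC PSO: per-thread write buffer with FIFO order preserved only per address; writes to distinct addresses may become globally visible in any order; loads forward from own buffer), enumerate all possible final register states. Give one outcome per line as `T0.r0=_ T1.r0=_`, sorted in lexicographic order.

T0.r0=0 T1.r0=0
T0.r0=0 T1.r0=1
T0.r0=2 T1.r0=0
T0.r0=2 T1.r0=1

outcome vector order: (T0.r0,T1.r0)
|PSO outcomes| = 4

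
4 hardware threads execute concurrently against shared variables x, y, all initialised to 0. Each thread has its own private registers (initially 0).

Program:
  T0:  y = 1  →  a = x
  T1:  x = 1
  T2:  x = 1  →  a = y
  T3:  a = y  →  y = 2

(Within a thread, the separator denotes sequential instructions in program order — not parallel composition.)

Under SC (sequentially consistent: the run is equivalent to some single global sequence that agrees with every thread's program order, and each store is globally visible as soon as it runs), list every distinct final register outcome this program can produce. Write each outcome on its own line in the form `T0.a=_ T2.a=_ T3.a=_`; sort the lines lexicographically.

outcome vector order: (T0.a,T2.a,T3.a)
|SC outcomes| = 10

T0.a=0 T2.a=1 T3.a=0
T0.a=0 T2.a=1 T3.a=1
T0.a=0 T2.a=2 T3.a=0
T0.a=0 T2.a=2 T3.a=1
T0.a=1 T2.a=0 T3.a=0
T0.a=1 T2.a=0 T3.a=1
T0.a=1 T2.a=1 T3.a=0
T0.a=1 T2.a=1 T3.a=1
T0.a=1 T2.a=2 T3.a=0
T0.a=1 T2.a=2 T3.a=1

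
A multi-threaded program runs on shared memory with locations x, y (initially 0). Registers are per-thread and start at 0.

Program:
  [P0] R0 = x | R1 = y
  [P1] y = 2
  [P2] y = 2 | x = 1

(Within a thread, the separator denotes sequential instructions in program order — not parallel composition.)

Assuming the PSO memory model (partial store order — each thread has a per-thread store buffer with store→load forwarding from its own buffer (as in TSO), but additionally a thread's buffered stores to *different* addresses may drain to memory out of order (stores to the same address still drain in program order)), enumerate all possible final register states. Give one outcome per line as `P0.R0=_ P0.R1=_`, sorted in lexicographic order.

outcome vector order: (P0.R0,P0.R1)
|PSO outcomes| = 4

P0.R0=0 P0.R1=0
P0.R0=0 P0.R1=2
P0.R0=1 P0.R1=0
P0.R0=1 P0.R1=2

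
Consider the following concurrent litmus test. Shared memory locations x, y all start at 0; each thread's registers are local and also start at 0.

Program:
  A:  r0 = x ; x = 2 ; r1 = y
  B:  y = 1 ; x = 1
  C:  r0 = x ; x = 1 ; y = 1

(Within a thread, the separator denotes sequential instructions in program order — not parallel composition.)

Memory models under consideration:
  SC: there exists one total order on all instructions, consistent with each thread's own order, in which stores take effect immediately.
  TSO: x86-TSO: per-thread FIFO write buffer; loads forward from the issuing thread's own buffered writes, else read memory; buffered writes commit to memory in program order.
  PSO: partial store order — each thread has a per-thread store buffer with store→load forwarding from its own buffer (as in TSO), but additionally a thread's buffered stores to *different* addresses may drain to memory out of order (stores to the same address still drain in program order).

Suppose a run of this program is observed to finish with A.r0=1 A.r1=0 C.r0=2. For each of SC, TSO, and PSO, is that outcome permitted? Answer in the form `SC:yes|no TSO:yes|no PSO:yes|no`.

outcome vector order: (A.r0,A.r1,C.r0)
SC (10): (0,0,0) (0,0,1) (0,0,2) (0,1,0) (0,1,1) (0,1,2) (1,0,0) (1,1,0) (1,1,1) (1,1,2)
TSO (10): (0,0,0) (0,0,1) (0,0,2) (0,1,0) (0,1,1) (0,1,2) (1,0,0) (1,1,0) (1,1,1) (1,1,2)
PSO (12): (0,0,0) (0,0,1) (0,0,2) (0,1,0) (0,1,1) (0,1,2) (1,0,0) (1,0,1) (1,0,2) (1,1,0) (1,1,1) (1,1,2)
target (1,0,2) ∈ {PSO}

SC:no TSO:no PSO:yes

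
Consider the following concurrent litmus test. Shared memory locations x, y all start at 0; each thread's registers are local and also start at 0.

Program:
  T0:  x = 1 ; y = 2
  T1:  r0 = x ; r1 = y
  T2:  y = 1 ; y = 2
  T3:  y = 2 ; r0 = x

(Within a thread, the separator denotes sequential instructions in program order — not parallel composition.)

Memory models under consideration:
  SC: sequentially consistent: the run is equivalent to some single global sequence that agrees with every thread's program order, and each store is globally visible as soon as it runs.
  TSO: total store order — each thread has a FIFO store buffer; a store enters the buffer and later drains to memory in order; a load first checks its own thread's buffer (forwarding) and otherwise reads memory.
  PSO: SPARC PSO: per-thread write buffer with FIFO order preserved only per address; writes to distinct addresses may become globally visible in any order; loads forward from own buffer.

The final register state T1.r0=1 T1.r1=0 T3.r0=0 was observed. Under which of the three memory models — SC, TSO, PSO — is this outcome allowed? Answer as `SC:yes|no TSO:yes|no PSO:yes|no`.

outcome vector order: (T1.r0,T1.r1,T3.r0)
SC: 11 outcomes — {0/0/0; 0/0/1; 0/1/0; 0/1/1; 0/2/0; 0/2/1; 1/0/1; 1/1/0; 1/1/1; 1/2/0; 1/2/1}
TSO: 12 outcomes — {0/0/0; 0/0/1; 0/1/0; 0/1/1; 0/2/0; 0/2/1; 1/0/0; 1/0/1; 1/1/0; 1/1/1; 1/2/0; 1/2/1}
PSO: 12 outcomes — {0/0/0; 0/0/1; 0/1/0; 0/1/1; 0/2/0; 0/2/1; 1/0/0; 1/0/1; 1/1/0; 1/1/1; 1/2/0; 1/2/1}
target 1/0/0 ∈ {TSO,PSO}

SC:no TSO:yes PSO:yes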